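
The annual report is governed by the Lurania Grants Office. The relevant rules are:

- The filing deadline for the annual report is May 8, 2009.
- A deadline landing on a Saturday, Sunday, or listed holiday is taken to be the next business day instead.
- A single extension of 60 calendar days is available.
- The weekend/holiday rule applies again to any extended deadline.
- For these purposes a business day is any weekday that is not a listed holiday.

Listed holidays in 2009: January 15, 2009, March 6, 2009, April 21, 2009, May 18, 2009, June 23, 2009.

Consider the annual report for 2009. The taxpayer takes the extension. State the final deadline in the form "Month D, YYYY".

The stated deadline is May 8, 2009.
May 8, 2009 falls on a Friday, which is a business day, so no adjustment is needed.
The 60-calendar-day extension moves the deadline from May 8, 2009 to July 7, 2009.
July 7, 2009 (Tuesday) is already a business day.
Deadline: July 7, 2009.

July 7, 2009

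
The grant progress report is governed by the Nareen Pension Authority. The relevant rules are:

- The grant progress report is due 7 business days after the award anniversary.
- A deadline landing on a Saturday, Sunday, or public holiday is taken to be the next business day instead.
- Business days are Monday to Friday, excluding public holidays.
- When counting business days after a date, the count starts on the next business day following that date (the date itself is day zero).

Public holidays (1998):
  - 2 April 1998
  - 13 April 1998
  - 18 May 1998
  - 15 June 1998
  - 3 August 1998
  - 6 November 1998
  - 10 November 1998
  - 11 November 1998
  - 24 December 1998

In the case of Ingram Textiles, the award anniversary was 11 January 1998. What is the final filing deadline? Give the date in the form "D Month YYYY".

7 business days after 11 January 1998, excluding weekends and holidays, is 20 January 1998.
20 January 1998 (Tuesday) is already a business day.
So the filing is due 20 January 1998.

20 January 1998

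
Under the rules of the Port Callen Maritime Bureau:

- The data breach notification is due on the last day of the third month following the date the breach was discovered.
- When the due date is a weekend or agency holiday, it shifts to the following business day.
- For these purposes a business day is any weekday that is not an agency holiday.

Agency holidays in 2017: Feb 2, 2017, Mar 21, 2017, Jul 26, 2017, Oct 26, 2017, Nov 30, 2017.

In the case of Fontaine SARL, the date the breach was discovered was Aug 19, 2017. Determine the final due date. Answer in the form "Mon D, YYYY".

3 months after Aug 19, 2017 is November 2017; that month ends on Nov 30, 2017.
Nov 30, 2017 is a listed holiday; the next business day is Dec 1, 2017 (Friday).
Final deadline: Dec 1, 2017.

Dec 1, 2017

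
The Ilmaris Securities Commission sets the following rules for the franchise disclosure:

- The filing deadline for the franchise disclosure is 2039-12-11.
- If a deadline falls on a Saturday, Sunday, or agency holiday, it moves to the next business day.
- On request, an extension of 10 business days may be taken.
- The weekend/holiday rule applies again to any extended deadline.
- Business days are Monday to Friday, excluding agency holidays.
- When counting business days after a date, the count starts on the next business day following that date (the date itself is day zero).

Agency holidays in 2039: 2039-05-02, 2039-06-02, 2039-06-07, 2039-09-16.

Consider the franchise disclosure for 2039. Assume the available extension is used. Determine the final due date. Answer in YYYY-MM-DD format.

2039-12-26

Start from the fixed due date, 2039-12-11.
Because 2039-12-11 is a Sunday, the deadline becomes 2039-12-12 (Monday).
Applying the 10-business-day extension: 10 business days after 2039-12-12 is 2039-12-26.
Since 2039-12-26 is a Monday and not a holiday, the date is unchanged.
The final due date is 2039-12-26.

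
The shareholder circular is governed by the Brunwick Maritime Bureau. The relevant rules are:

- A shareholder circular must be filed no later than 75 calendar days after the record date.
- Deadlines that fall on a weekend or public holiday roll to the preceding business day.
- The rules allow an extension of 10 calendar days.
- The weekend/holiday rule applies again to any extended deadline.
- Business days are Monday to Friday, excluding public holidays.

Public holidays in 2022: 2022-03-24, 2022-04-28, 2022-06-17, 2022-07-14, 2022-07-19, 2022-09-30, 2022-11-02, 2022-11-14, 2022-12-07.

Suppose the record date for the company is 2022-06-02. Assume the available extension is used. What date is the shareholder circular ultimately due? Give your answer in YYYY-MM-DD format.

2022-08-26

75 calendar days after 2022-06-02 is 2022-08-16.
2022-08-16 (Tuesday) is already a business day.
The 10-calendar-day extension moves the deadline from 2022-08-16 to 2022-08-26.
Since 2022-08-26 is a Friday and not a holiday, the date is unchanged.
The final due date is 2022-08-26.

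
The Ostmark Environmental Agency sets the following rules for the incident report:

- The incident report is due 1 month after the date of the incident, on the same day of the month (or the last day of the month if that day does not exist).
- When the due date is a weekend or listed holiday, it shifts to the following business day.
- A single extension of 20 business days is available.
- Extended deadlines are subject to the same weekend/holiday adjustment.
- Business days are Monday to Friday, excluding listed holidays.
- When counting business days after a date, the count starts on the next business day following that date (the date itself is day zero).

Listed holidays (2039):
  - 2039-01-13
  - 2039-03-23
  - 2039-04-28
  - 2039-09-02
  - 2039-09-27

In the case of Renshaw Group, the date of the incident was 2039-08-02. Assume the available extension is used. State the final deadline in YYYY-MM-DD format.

1 month after 2039-08-02, on the same day of the month, is 2039-09-02.
2039-09-02 is a listed holiday; the next business day is 2039-09-05 (Monday).
The 20-business-day extension runs from 2039-09-05 to 2039-10-04.
2039-10-04 is a Tuesday and not a listed holiday, so it stands.
The final due date is 2039-10-04.

2039-10-04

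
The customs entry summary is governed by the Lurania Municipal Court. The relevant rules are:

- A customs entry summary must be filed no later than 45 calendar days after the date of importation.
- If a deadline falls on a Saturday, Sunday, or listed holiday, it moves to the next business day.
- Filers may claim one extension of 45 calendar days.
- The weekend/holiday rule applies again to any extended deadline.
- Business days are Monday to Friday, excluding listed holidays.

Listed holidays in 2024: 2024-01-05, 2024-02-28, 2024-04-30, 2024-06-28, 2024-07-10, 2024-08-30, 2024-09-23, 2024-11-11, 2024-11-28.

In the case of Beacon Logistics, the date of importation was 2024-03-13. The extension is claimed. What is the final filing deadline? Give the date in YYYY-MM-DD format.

Trigger date 2024-03-13 + 45 calendar days = 2024-04-27.
2024-04-27 falls on a Saturday. Rolling to the next business day gives 2024-04-29, a Monday.
The 45-calendar-day extension moves the deadline from 2024-04-29 to 2024-06-13.
2024-06-13 (Thursday) is already a business day.
Final deadline: 2024-06-13.

2024-06-13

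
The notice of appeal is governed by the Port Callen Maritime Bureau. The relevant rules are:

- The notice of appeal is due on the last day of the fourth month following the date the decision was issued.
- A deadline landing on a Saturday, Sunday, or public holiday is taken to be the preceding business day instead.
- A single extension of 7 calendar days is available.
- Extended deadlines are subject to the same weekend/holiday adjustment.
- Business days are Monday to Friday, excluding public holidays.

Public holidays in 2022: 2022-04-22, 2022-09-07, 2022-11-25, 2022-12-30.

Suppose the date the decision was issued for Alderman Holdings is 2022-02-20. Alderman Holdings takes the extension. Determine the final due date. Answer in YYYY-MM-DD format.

2022-07-07

4 months after 2022-02-20 is June 2022; that month ends on 2022-06-30.
2022-06-30 is a Thursday and not a listed holiday, so it stands.
Add the 7 calendar-day extension to 2022-06-30: 2022-07-07.
2022-07-07 falls on a Thursday, which is a business day, so no adjustment is needed.
Deadline: 2022-07-07.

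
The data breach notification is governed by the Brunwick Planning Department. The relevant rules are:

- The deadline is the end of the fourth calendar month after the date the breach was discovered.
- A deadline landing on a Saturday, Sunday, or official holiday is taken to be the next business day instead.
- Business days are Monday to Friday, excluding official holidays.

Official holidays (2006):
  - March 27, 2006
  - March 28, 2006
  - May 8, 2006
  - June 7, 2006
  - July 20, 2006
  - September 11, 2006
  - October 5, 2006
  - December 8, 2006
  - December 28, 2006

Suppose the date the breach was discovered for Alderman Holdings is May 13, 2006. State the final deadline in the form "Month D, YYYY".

October 2, 2006

4 months after May 13, 2006 falls in September 2006; the last day of that month is September 30, 2006.
September 30, 2006 is a Saturday, so it moves to the next business day, October 2, 2006 (Monday).
The final due date is October 2, 2006.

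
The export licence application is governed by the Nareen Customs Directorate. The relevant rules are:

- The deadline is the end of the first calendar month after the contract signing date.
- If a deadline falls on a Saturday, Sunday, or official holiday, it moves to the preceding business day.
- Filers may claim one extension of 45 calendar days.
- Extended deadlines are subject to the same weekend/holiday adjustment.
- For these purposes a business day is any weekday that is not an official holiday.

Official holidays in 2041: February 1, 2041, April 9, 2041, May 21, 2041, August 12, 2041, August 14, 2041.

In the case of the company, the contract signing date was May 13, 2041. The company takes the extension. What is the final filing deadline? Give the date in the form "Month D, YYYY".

August 9, 2041

The first month after May 13, 2041 is June 2041, whose last day is June 30, 2041.
June 30, 2041 is a Sunday, so it moves to the preceding business day, June 28, 2041 (Friday).
With the 45-day extension, June 28, 2041 becomes August 12, 2041.
August 12, 2041 is a listed holiday, so it moves to the preceding business day, August 9, 2041 (Friday).
The final due date is August 9, 2041.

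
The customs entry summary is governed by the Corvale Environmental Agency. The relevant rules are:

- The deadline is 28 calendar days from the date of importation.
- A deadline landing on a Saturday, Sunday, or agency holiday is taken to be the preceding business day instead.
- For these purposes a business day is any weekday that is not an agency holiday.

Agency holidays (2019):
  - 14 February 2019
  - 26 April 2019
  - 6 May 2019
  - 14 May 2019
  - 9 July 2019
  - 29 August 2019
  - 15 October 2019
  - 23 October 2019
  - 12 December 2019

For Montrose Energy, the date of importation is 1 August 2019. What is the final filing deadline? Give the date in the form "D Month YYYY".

28 August 2019

Trigger date 1 August 2019 + 28 calendar days = 29 August 2019.
Because 29 August 2019 is a listed holiday, the deadline becomes 28 August 2019 (Wednesday).
So the filing is due 28 August 2019.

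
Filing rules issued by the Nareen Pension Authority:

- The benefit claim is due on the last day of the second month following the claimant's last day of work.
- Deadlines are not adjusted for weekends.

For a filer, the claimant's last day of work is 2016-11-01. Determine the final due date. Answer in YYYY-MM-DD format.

2017-01-31

2 months after 2016-11-01 falls in January 2017; the last day of that month is 2017-01-31.
No adjustment is made for weekends or holidays, so 2017-01-31 stands.
The final due date is 2017-01-31.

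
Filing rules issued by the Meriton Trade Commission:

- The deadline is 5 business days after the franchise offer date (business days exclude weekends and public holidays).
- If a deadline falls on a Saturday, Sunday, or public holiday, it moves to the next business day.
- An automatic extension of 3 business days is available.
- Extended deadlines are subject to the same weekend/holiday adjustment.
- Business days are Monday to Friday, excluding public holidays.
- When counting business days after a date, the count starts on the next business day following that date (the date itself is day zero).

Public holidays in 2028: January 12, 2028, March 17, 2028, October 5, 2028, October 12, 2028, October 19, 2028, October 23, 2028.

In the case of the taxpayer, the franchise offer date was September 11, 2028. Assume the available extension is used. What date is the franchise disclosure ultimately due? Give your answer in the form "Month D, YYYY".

September 21, 2028

5 business days after September 11, 2028, excluding weekends and holidays, is September 18, 2028.
September 18, 2028 is a Monday and not a listed holiday, so it stands.
Applying the 3-business-day extension: 3 business days after September 18, 2028 is September 21, 2028.
September 21, 2028 (Thursday) is already a business day.
Final deadline: September 21, 2028.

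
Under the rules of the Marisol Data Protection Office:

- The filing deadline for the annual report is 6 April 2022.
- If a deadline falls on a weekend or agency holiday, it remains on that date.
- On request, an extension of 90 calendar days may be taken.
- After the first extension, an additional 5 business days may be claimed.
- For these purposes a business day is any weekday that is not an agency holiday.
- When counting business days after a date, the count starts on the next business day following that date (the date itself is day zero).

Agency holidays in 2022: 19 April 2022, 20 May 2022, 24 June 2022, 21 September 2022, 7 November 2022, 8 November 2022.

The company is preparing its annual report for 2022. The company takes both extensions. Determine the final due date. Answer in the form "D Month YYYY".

Start from the fixed due date, 6 April 2022.
6 April 2022 falls on a Wednesday. The rules make no weekend/holiday allowance, so it remains 6 April 2022.
Applying the 90-calendar-day extension: 6 April 2022 + 90 days = 5 July 2022.
5 July 2022 is a Tuesday; no weekend or holiday adjustment applies.
The 5-business-day extension runs from 5 July 2022 to 12 July 2022.
12 July 2022 is a Tuesday; no weekend or holiday adjustment applies.
The final due date is 12 July 2022.

12 July 2022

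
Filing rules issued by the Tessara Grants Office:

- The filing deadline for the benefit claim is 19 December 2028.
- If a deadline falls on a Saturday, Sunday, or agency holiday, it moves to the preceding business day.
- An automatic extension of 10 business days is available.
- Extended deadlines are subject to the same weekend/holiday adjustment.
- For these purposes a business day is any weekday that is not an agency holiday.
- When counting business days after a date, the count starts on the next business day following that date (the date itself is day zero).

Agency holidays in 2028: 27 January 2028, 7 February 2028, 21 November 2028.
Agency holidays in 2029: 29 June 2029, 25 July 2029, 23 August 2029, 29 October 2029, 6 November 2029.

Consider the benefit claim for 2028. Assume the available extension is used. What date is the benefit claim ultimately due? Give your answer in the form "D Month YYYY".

The stated deadline is 19 December 2028.
19 December 2028 is a Tuesday and not a listed holiday, so it stands.
Counting 10 further business days from 19 December 2028 reaches 2 January 2029.
2 January 2029 falls on a Tuesday, which is a business day, so no adjustment is needed.
Final deadline: 2 January 2029.

2 January 2029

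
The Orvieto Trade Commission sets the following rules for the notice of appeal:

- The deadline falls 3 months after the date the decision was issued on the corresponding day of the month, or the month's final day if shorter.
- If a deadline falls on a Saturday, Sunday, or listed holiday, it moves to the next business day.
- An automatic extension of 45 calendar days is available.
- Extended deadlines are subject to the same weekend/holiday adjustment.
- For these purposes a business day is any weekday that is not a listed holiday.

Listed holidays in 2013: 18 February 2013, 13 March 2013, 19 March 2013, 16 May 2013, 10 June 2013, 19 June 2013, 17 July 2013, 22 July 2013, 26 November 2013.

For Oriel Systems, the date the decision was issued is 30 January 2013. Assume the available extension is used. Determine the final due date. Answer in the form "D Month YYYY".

Moving 3 months forward from 30 January 2013 on the corresponding day gives 30 April 2013.
30 April 2013 falls on a Tuesday, which is a business day, so no adjustment is needed.
The 45-calendar-day extension moves the deadline from 30 April 2013 to 14 June 2013.
Since 14 June 2013 is a Friday and not a holiday, the date is unchanged.
The final due date is 14 June 2013.

14 June 2013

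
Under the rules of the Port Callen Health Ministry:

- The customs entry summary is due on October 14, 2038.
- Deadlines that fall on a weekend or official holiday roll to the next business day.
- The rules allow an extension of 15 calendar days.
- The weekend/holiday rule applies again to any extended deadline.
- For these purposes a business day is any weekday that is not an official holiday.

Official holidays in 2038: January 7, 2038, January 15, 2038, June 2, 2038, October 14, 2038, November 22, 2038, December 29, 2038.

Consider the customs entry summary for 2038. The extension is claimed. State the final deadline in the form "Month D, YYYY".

November 1, 2038

Start from the fixed due date, October 14, 2038.
Because October 14, 2038 is a listed holiday, the deadline becomes October 15, 2038 (Friday).
The 15-calendar-day extension moves the deadline from October 15, 2038 to October 30, 2038.
Because October 30, 2038 is a Saturday, the deadline becomes November 1, 2038 (Monday).
So the filing is due November 1, 2038.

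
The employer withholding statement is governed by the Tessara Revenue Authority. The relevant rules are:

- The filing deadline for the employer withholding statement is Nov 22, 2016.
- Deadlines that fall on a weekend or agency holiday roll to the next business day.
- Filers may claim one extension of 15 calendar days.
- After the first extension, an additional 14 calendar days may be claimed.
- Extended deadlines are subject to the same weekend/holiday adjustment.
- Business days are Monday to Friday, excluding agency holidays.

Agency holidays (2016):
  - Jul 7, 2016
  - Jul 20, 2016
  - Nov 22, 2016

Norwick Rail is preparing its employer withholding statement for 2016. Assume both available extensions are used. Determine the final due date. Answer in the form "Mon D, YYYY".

Dec 22, 2016

The stated deadline is Nov 22, 2016.
Nov 22, 2016 is a listed holiday; the next business day is Nov 23, 2016 (Wednesday).
Add the 15 calendar-day extension to Nov 23, 2016: Dec 8, 2016.
Dec 8, 2016 is a Thursday and not a listed holiday, so it stands.
Applying the 14-calendar-day extension: Dec 8, 2016 + 14 days = Dec 22, 2016.
Dec 22, 2016 is a Thursday and not a listed holiday, so it stands.
Final deadline: Dec 22, 2016.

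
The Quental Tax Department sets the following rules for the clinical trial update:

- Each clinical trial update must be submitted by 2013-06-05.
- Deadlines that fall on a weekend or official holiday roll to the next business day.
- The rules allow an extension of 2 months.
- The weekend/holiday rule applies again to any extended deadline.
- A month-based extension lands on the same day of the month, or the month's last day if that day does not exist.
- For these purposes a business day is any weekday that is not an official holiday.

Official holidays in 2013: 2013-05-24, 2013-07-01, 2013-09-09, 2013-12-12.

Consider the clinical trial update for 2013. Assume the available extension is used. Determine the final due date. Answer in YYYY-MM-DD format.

Start from the fixed due date, 2013-06-05.
Since 2013-06-05 is a Wednesday and not a holiday, the date is unchanged.
Applying the 2 months extension: 2 months after 2013-06-05 is 2013-08-05.
Since 2013-08-05 is a Monday and not a holiday, the date is unchanged.
Final deadline: 2013-08-05.

2013-08-05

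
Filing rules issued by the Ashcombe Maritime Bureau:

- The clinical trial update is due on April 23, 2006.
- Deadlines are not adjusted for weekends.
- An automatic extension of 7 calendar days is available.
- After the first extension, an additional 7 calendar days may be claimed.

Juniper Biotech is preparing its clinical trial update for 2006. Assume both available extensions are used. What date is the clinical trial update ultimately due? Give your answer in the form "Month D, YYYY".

May 7, 2006

The statutory due date is April 23, 2006.
April 23, 2006 is a Sunday; no weekend or holiday adjustment applies.
Add the 7 calendar-day extension to April 23, 2006: April 30, 2006.
April 30, 2006 falls on a Sunday. The rules make no weekend/holiday allowance, so it remains April 30, 2006.
Add the 7 calendar-day extension to April 30, 2006: May 7, 2006.
May 7, 2006 is a Sunday; no weekend or holiday adjustment applies.
The final due date is May 7, 2006.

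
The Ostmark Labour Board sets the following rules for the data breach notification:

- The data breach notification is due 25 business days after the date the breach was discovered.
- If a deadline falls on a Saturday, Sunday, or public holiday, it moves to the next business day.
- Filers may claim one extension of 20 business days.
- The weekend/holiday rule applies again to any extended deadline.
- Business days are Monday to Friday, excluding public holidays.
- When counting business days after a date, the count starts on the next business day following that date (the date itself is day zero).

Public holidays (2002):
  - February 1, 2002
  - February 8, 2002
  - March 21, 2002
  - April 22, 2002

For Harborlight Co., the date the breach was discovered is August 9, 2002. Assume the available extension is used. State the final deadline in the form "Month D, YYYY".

October 11, 2002

Counting 25 business days after August 9, 2002 (skipping weekends and listed holidays) reaches September 13, 2002.
Since September 13, 2002 is a Friday and not a holiday, the date is unchanged.
Counting 20 further business days from September 13, 2002 reaches October 11, 2002.
October 11, 2002 (Friday) is already a business day.
Final deadline: October 11, 2002.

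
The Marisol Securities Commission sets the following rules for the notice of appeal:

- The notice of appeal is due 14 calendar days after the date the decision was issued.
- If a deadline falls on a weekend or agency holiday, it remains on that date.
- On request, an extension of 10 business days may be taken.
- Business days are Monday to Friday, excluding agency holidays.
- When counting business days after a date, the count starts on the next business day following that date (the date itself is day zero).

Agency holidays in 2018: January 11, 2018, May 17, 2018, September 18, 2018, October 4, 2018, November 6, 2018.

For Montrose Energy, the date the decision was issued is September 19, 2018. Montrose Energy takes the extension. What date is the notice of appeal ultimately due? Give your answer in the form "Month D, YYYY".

October 18, 2018

From September 19, 2018, 14 calendar days later is October 3, 2018.
October 3, 2018 falls on a Wednesday. The rules make no weekend/holiday allowance, so it remains October 3, 2018.
Applying the 10-business-day extension: 10 business days after October 3, 2018 is October 18, 2018.
No adjustment is made for weekends or holidays, so October 18, 2018 stands.
Final deadline: October 18, 2018.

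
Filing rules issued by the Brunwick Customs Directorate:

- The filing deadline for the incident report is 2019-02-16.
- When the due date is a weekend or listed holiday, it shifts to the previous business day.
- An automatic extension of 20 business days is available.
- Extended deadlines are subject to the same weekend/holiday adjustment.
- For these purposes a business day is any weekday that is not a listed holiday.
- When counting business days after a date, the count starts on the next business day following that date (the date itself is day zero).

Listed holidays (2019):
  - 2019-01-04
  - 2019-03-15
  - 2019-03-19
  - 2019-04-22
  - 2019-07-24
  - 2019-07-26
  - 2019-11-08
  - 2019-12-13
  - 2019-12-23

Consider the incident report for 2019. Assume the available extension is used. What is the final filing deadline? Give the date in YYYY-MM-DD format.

The statutory due date is 2019-02-16.
Because 2019-02-16 is a Saturday, the deadline becomes 2019-02-15 (Friday).
The 20-business-day extension runs from 2019-02-15 to 2019-03-18.
2019-03-18 falls on a Monday, which is a business day, so no adjustment is needed.
The final due date is 2019-03-18.

2019-03-18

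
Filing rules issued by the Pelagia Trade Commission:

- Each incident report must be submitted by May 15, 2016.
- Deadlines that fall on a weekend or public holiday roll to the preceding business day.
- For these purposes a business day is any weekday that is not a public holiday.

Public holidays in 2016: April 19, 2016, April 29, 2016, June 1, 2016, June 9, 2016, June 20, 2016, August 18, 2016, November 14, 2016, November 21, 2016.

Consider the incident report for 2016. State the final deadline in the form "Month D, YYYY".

The stated deadline is May 15, 2016.
May 15, 2016 falls on a Sunday. Rolling to the preceding business day gives May 13, 2016, a Friday.
Final deadline: May 13, 2016.

May 13, 2016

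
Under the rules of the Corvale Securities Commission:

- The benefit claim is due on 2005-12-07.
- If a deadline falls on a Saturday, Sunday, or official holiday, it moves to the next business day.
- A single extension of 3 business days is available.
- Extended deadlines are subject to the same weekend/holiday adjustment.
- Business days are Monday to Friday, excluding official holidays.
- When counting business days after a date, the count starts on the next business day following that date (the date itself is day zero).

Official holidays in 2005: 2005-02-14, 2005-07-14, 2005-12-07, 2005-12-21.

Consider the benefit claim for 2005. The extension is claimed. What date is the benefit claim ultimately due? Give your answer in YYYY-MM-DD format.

The stated deadline is 2005-12-07.
2005-12-07 is a listed holiday, so it moves to the next business day, 2005-12-08 (Thursday).
The 3-business-day extension runs from 2005-12-08 to 2005-12-13.
2005-12-13 falls on a Tuesday, which is a business day, so no adjustment is needed.
The final due date is 2005-12-13.

2005-12-13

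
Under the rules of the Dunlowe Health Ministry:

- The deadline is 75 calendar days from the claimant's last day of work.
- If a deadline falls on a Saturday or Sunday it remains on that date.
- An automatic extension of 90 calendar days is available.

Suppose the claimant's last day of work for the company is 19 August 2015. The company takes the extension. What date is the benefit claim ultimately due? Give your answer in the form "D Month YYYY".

Trigger date 19 August 2015 + 75 calendar days = 2 November 2015.
No adjustment is made for weekends or holidays, so 2 November 2015 stands.
The 90-calendar-day extension moves the deadline from 2 November 2015 to 31 January 2016.
31 January 2016 falls on a Sunday. The rules make no weekend/holiday allowance, so it remains 31 January 2016.
The final due date is 31 January 2016.

31 January 2016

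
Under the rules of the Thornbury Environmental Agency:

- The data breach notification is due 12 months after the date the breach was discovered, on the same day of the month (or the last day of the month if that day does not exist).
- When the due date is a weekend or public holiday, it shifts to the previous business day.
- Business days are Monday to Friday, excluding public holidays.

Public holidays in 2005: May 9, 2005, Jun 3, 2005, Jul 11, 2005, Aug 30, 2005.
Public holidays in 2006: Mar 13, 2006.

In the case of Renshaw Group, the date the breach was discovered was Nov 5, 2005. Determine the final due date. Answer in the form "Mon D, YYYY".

Nov 3, 2006

12 months from Nov 5, 2005 is Nov 5, 2006.
Nov 5, 2006 is a Sunday, so it moves to the preceding business day, Nov 3, 2006 (Friday).
Deadline: Nov 3, 2006.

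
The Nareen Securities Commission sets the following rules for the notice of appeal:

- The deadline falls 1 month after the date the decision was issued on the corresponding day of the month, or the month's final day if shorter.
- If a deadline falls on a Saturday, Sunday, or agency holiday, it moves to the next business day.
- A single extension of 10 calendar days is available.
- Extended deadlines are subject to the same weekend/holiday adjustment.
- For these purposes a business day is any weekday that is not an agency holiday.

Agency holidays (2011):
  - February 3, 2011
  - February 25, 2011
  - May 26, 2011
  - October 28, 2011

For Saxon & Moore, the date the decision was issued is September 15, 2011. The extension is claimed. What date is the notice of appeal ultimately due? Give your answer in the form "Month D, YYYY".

1 month from September 15, 2011 is October 15, 2011.
October 15, 2011 falls on a Saturday. Rolling to the next business day gives October 17, 2011, a Monday.
Add the 10 calendar-day extension to October 17, 2011: October 27, 2011.
Since October 27, 2011 is a Thursday and not a holiday, the date is unchanged.
Deadline: October 27, 2011.

October 27, 2011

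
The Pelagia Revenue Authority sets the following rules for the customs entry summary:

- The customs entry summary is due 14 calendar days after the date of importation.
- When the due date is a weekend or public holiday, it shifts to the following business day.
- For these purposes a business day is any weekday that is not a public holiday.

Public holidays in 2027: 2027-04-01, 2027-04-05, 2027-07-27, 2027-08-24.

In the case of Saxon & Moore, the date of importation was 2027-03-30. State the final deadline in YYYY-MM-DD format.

2027-04-13

14 calendar days after 2027-03-30 is 2027-04-13.
Since 2027-04-13 is a Tuesday and not a holiday, the date is unchanged.
The final due date is 2027-04-13.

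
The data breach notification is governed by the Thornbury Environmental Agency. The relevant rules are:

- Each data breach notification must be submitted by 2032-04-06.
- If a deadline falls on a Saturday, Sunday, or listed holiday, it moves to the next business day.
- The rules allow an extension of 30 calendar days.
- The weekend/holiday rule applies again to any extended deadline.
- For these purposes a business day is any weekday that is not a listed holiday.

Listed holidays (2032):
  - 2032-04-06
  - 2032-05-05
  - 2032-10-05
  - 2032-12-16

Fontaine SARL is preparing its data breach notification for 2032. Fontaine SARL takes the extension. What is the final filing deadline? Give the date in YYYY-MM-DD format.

2032-05-07

The stated deadline is 2032-04-06.
Because 2032-04-06 is a listed holiday, the deadline becomes 2032-04-07 (Wednesday).
The 30-calendar-day extension moves the deadline from 2032-04-07 to 2032-05-07.
Since 2032-05-07 is a Friday and not a holiday, the date is unchanged.
The final due date is 2032-05-07.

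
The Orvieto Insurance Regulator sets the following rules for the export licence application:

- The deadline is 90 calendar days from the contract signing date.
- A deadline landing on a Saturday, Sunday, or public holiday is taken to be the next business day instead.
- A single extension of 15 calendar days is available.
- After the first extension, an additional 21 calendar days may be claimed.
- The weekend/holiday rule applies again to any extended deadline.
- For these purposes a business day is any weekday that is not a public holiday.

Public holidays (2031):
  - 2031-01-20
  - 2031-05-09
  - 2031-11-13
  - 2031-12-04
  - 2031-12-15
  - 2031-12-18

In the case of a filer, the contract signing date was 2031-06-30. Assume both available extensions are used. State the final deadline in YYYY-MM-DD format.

90 calendar days after 2031-06-30 is 2031-09-28.
2031-09-28 is a Sunday; the next business day is 2031-09-29 (Monday).
The 15-calendar-day extension moves the deadline from 2031-09-29 to 2031-10-14.
2031-10-14 is a Tuesday and not a listed holiday, so it stands.
Applying the 21-calendar-day extension: 2031-10-14 + 21 days = 2031-11-04.
Since 2031-11-04 is a Tuesday and not a holiday, the date is unchanged.
So the filing is due 2031-11-04.

2031-11-04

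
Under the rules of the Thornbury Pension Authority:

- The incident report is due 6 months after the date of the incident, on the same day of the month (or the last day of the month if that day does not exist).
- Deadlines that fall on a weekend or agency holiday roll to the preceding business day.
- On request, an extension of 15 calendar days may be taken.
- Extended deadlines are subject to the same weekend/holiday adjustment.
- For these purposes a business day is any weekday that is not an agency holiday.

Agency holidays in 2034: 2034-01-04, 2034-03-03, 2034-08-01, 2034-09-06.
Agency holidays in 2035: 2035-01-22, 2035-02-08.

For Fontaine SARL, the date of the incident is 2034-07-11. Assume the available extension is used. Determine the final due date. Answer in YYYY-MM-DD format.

6 months after 2034-07-11, on the same day of the month, is 2035-01-11.
Since 2035-01-11 is a Thursday and not a holiday, the date is unchanged.
With the 15-day extension, 2035-01-11 becomes 2035-01-26.
2035-01-26 is a Friday and not a listed holiday, so it stands.
Deadline: 2035-01-26.

2035-01-26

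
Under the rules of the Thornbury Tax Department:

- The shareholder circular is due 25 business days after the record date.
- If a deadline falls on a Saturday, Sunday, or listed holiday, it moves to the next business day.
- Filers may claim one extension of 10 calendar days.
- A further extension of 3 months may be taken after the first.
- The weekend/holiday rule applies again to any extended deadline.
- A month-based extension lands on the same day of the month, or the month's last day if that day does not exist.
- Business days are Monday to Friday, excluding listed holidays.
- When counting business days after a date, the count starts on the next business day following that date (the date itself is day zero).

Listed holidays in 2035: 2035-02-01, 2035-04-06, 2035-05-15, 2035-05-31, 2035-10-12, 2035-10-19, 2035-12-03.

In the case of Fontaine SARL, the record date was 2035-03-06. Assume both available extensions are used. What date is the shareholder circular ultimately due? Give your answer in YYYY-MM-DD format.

2035-07-23

25 business days after 2035-03-06, excluding weekends and holidays, is 2035-04-11.
Since 2035-04-11 is a Wednesday and not a holiday, the date is unchanged.
Add the 10 calendar-day extension to 2035-04-11: 2035-04-21.
2035-04-21 falls on a Saturday. Rolling to the next business day gives 2035-04-23, a Monday.
Add 3 months to 2035-04-23: 2035-07-23.
Since 2035-07-23 is a Monday and not a holiday, the date is unchanged.
So the filing is due 2035-07-23.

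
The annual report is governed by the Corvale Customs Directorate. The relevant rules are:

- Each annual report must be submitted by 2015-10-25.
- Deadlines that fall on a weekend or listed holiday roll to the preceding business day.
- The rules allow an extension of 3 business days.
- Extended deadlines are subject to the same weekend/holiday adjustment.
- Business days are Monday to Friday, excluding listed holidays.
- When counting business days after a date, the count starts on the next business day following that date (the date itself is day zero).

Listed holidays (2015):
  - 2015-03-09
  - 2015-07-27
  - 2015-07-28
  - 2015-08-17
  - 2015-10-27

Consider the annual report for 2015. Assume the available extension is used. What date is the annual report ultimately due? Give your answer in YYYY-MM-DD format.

The statutory due date is 2015-10-25.
2015-10-25 falls on a Sunday. Rolling to the preceding business day gives 2015-10-23, a Friday.
Counting 3 further business days from 2015-10-23 reaches 2015-10-29.
2015-10-29 falls on a Thursday, which is a business day, so no adjustment is needed.
Deadline: 2015-10-29.

2015-10-29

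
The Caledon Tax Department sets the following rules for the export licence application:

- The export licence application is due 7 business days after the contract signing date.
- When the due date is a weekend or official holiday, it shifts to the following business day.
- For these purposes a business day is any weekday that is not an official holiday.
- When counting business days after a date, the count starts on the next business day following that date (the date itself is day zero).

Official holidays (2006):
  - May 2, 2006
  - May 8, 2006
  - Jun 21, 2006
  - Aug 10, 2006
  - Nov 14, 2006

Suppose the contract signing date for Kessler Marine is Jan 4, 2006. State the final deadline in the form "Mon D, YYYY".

Jan 13, 2006

7 business days after Jan 4, 2006, excluding weekends and holidays, is Jan 13, 2006.
Jan 13, 2006 (Friday) is already a business day.
Final deadline: Jan 13, 2006.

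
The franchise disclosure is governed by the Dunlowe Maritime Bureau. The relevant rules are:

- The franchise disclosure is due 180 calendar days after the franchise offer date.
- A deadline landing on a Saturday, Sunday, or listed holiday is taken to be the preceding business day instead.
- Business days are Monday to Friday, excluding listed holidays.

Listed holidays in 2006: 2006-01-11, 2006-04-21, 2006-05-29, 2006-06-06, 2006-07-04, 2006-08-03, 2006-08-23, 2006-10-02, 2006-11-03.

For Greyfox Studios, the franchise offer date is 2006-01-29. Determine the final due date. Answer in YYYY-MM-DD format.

From 2006-01-29, 180 calendar days later is 2006-07-28.
2006-07-28 (Friday) is already a business day.
So the filing is due 2006-07-28.

2006-07-28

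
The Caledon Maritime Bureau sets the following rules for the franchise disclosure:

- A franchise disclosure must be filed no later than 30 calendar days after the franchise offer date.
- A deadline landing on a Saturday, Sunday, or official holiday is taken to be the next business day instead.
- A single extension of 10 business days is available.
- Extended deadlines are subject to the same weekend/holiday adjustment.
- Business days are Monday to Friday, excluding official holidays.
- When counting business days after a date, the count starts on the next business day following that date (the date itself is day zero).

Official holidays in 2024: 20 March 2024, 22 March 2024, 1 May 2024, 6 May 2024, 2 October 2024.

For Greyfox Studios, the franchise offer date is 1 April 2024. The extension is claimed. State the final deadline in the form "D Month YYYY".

From 1 April 2024, 30 calendar days later is 1 May 2024.
1 May 2024 is a listed holiday, so it moves to the next business day, 2 May 2024 (Thursday).
Counting 10 further business days from 2 May 2024 reaches 17 May 2024.
Since 17 May 2024 is a Friday and not a holiday, the date is unchanged.
Final deadline: 17 May 2024.

17 May 2024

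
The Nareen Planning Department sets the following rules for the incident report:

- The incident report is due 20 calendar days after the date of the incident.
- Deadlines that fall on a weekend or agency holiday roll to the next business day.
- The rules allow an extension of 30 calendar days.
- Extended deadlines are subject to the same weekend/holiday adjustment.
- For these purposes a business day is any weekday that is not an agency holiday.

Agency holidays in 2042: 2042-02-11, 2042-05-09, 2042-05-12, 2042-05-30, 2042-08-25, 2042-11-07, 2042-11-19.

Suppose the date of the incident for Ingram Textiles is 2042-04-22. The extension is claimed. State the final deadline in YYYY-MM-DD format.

2042-06-12

From 2042-04-22, 20 calendar days later is 2042-05-12.
2042-05-12 is a listed holiday; the next business day is 2042-05-13 (Tuesday).
The 30-calendar-day extension moves the deadline from 2042-05-13 to 2042-06-12.
2042-06-12 falls on a Thursday, which is a business day, so no adjustment is needed.
So the filing is due 2042-06-12.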